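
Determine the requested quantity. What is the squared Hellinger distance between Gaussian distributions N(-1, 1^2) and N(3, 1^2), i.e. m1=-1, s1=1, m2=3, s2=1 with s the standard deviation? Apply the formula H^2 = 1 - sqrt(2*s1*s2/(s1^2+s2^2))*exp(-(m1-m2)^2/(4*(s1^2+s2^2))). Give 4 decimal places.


Squared Hellinger distance for Gaussians:
H^2 = 1 - sqrt(2*s1*s2/(s1^2+s2^2)) * exp(-(m1-m2)^2/(4*(s1^2+s2^2))).
s1^2 = 1, s2^2 = 1, s1^2+s2^2 = 2.
sqrt(2*1*1/(2)) = 1.0.
(m1-m2)^2 = (-4)^2 = 16.
exp(-16/(4*2)) = exp(-2.0) = 0.135335.
H^2 = 1 - 1.0*0.135335 = 0.8647

0.8647


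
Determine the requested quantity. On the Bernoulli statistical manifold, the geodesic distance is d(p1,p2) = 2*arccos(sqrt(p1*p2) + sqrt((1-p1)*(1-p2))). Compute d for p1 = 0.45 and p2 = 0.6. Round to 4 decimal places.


Geodesic distance on Bernoulli manifold:
d(p1,p2) = 2*arccos(sqrt(p1*p2) + sqrt((1-p1)*(1-p2))).
sqrt(p1*p2) = sqrt(0.45*0.6) = 0.519615.
sqrt((1-p1)*(1-p2)) = sqrt(0.55*0.4) = 0.469042.
arg = 0.519615 + 0.469042 = 0.988657.
d = 2*arccos(0.988657) = 0.3015

0.3015


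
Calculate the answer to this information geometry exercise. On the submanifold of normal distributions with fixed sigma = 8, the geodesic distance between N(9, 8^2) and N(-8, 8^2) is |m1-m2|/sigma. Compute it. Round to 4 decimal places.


On the fixed-variance normal subfamily, geodesic distance = |m1-m2|/sigma.
|9 - -8| = 17.
sigma = 8.
d = 17/8 = 2.1250

2.1250


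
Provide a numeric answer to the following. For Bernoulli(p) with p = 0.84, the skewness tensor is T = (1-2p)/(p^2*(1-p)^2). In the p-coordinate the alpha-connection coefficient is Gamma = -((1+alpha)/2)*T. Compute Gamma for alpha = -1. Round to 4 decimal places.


Skewness (Amari-Chentsov) tensor: T = (1-2p)/(p^2*(1-p)^2).
p = 0.84, 1-2p = -0.68, p^2 = 0.7056, (1-p)^2 = 0.0256.
T = -0.68/(0.7056 * 0.0256) = -37.645266.
In the p-coordinate, Gamma^(alpha) = Gamma^(0) - (alpha/2)*T with Gamma^(0) = (1/2)*g'(p) = -T/2,
so Gamma^(alpha) = -((1+alpha)/2)*T.
alpha = -1, -(1+alpha)/2 = 0.0.
Gamma = 0.0 * -37.645266 = 0.0000

0.0000


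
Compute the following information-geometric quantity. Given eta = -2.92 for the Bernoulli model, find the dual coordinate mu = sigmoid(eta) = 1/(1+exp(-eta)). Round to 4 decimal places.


Dual coordinate (expectation parameter) for Bernoulli:
mu = 1/(1+exp(-eta)).
eta = -2.92.
exp(-eta) = exp(2.92) = 18.541287.
mu = 1/(1+18.541287) = 0.0512

0.0512


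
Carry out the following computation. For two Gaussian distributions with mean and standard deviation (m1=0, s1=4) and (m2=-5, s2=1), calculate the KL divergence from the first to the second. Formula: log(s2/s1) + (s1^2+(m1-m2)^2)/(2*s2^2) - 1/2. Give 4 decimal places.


KL divergence between normal distributions:
KL = log(s2/s1) + (s1^2 + (m1-m2)^2)/(2*s2^2) - 1/2.
log(1/4) = -1.386294.
(4^2 + (0--5)^2)/(2*1^2) = (16 + 25)/2 = 20.5.
KL = -1.386294 + 20.5 - 0.5 = 18.6137

18.6137


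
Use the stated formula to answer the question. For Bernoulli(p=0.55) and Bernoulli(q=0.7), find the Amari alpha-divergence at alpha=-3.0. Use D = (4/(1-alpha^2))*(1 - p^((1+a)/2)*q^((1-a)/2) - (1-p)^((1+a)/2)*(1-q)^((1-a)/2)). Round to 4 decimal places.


Amari alpha-divergence:
D = (4/(1-alpha^2))*(1 - p^((1+a)/2)*q^((1-a)/2) - (1-p)^((1+a)/2)*(1-q)^((1-a)/2)).
alpha = -3.0, p = 0.55, q = 0.7.
e1 = (1+alpha)/2 = -1.0, e2 = (1-alpha)/2 = 2.0.
t1 = p^e1 * q^e2 = 0.55^-1.0 * 0.7^2.0 = 0.890909.
t2 = (1-p)^e1 * (1-q)^e2 = 0.45^-1.0 * 0.3^2.0 = 0.2.
4/(1-alpha^2) = -0.5.
D = -0.5*(1 - 0.890909 - 0.2) = 0.0455

0.0455


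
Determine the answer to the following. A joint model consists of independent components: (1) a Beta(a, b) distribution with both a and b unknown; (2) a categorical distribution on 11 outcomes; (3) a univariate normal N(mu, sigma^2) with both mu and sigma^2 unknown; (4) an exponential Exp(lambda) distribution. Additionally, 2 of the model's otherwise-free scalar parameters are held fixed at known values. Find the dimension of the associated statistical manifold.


The dimension of a statistical manifold equals the number of free
(independent) real parameters of the model. For a product of independent
blocks the parameter counts add.
- Beta (a, b): 2.
- categorical on 11 outcomes (probabilities sum to 1): 11-1 = 10.
- normal (mu, sigma^2): 2.
- exponential (lambda): 1.
Total = 2 + 10 + 2 + 1 = 15.
2 parameter(s) fixed at known values: 15 - 2 = 13.
Dimension = 13

13


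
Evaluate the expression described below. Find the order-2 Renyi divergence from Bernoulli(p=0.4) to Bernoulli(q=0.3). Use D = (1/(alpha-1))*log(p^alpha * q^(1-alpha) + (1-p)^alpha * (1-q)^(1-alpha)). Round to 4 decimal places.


Renyi divergence of order alpha between Bernoulli distributions:
D = (1/(alpha-1))*log(p^alpha * q^(1-alpha) + (1-p)^alpha * (1-q)^(1-alpha)).
alpha = 2, p = 0.4, q = 0.3.
p^alpha * q^(1-alpha) = 0.4^2 * 0.3^-1 = 0.533333.
(1-p)^alpha * (1-q)^(1-alpha) = 0.6^2 * 0.7^-1 = 0.514286.
sum = 0.533333 + 0.514286 = 1.047619.
D = (1/1)*log(1.047619) = 0.0465

0.0465


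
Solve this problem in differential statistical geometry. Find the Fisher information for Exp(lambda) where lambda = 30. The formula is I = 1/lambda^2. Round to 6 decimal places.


Fisher information for exponential: I(lambda) = 1/lambda^2.
lambda = 30, lambda^2 = 900.
I = 1/900 = 0.001111

0.001111


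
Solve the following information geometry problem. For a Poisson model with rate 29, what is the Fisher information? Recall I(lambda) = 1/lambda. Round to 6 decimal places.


Fisher information for Poisson: I(lambda) = 1/lambda.
lambda = 29.
I(lambda) = 1/29 = 0.034483

0.034483


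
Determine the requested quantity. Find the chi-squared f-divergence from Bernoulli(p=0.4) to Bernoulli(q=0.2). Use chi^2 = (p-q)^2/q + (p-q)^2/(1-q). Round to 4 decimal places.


Chi-squared divergence between Bernoulli distributions:
chi^2 = (p-q)^2/q + (p-q)^2/(1-q).
p = 0.4, q = 0.2, p-q = 0.2.
(p-q)^2 = 0.04.
term1 = 0.04/0.2 = 0.2.
term2 = 0.04/0.8 = 0.05.
chi^2 = 0.2 + 0.05 = 0.2500

0.2500


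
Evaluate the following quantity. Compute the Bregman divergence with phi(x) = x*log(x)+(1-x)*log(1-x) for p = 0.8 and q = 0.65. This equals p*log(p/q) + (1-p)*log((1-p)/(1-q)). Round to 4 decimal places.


Bregman divergence with negative entropy generator:
D = p*log(p/q) + (1-p)*log((1-p)/(1-q)).
p = 0.8, q = 0.65.
p*log(p/q) = 0.8*log(0.8/0.65) = 0.166111.
(1-p)*log((1-p)/(1-q)) = 0.2*log(0.2/0.35) = -0.111923.
D = 0.166111 + -0.111923 = 0.0542

0.0542


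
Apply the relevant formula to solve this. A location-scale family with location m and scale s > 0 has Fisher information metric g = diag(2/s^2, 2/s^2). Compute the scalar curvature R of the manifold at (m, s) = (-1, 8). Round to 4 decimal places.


The metric has the form g = (A dm^2 + B ds^2)/s^2 with A = 2, B = 2.
Substitute u = sqrt(A/B)*m: g = B*(du^2 + ds^2)/s^2, i.e. B times the
Poincare upper half-plane metric, which has constant Gaussian curvature -1.
Scaling a 2D metric by a constant c divides the Gaussian curvature by c,
so K = -1/B = -1/(2) = -0.5000 everywhere (the point (m, s) = (-1, 8) is irrelevant:
the curvature is constant).
Scalar curvature in dimension 2: R = 2K = -2/(2) = -1.0000.

-1.0000


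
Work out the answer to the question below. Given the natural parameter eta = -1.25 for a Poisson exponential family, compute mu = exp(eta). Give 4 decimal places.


Expectation parameter for Poisson exponential family:
mu = exp(eta).
eta = -1.25.
mu = exp(-1.25) = 0.2865

0.2865


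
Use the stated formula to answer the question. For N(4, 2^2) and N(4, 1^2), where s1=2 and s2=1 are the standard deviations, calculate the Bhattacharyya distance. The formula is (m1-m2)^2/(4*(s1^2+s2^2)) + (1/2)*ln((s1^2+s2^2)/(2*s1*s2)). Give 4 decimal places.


Bhattacharyya distance between two Gaussians:
DB = (m1-m2)^2/(4*(s1^2+s2^2)) + (1/2)*ln((s1^2+s2^2)/(2*s1*s2)).
(m1-m2)^2 = (0)^2 = 0.
s1^2+s2^2 = 4 + 1 = 5.
term1 = 0/20 = 0.0.
term2 = 0.5*ln(5/4.0) = 0.111572.
DB = 0.0 + 0.111572 = 0.1116

0.1116


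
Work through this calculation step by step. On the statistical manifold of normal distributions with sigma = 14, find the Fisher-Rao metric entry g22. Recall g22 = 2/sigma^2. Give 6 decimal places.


For the 2-parameter normal family, the Fisher metric has:
  g11 = 1/sigma^2, g22 = 2/sigma^2.
sigma = 14, sigma^2 = 196.
g22 = 0.010204

0.010204


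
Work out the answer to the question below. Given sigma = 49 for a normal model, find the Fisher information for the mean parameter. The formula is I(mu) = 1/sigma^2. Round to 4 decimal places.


The Fisher information for the mean of a normal distribution is I(mu) = 1/sigma^2.
sigma = 49, so sigma^2 = 2401.
I(mu) = 1/2401 = 0.0004

0.0004


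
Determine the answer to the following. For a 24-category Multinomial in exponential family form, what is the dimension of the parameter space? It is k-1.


Exponential family dimension calculation:
For Multinomial with k=24 categories, dim = k-1 = 23.

23


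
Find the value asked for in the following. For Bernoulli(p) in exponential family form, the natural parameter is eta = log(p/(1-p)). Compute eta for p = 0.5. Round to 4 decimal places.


Natural parameter for Bernoulli: eta = log(p/(1-p)).
p = 0.5, 1-p = 0.5.
p/(1-p) = 1.0.
eta = log(1.0) = 0.0000

0.0000


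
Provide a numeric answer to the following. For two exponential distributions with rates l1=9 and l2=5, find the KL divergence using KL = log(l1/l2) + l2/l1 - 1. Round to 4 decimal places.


KL divergence for exponential family:
KL = log(l1/l2) + l2/l1 - 1.
log(9/5) = 0.587787.
5/9 = 0.555556.
KL = 0.587787 + 0.555556 - 1 = 0.1433

0.1433


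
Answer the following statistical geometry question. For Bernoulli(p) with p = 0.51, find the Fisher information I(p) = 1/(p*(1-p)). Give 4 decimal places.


For Bernoulli(p), Fisher information is I(p) = 1/(p*(1-p)).
p = 0.51, 1-p = 0.49.
p*(1-p) = 0.2499.
I(p) = 1/0.2499 = 4.0016

4.0016


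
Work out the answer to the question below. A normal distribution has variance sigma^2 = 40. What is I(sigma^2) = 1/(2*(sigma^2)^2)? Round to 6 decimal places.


Fisher information for variance: I(sigma^2) = 1/(2*sigma^4).
sigma^2 = 40, so sigma^4 = 1600.
I = 1/(2*1600) = 1/3200 = 0.000313

0.000313


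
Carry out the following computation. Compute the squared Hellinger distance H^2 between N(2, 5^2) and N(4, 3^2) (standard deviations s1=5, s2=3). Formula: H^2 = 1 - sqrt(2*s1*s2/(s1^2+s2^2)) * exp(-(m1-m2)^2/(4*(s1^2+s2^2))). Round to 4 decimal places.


Squared Hellinger distance for Gaussians:
H^2 = 1 - sqrt(2*s1*s2/(s1^2+s2^2)) * exp(-(m1-m2)^2/(4*(s1^2+s2^2))).
s1^2 = 25, s2^2 = 9, s1^2+s2^2 = 34.
sqrt(2*5*3/(34)) = 0.939336.
(m1-m2)^2 = (-2)^2 = 4.
exp(-4/(4*34)) = exp(-0.029412) = 0.971017.
H^2 = 1 - 0.939336*0.971017 = 0.0879

0.0879


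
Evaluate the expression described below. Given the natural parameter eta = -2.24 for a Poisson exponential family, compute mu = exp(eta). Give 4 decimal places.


Expectation parameter for Poisson exponential family:
mu = exp(eta).
eta = -2.24.
mu = exp(-2.24) = 0.1065

0.1065


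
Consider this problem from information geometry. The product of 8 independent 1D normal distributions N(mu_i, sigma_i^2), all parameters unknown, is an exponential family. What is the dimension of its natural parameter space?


Exponential family dimension calculation:
Each univariate normal has two natural parameters (mu/sigma^2 and -1/(2 sigma^2)).
With 8 independent components, dim = 2 * 8 = 16.

16


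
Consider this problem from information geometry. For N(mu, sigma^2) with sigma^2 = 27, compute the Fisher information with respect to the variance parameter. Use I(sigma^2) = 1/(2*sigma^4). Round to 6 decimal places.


Fisher information for variance: I(sigma^2) = 1/(2*sigma^4).
sigma^2 = 27, so sigma^4 = 729.
I = 1/(2*729) = 1/1458 = 0.000686

0.000686


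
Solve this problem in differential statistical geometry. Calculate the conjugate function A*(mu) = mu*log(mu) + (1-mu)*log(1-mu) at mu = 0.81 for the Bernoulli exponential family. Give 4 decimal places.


Legendre transform for Bernoulli:
A*(mu) = mu*log(mu) + (1-mu)*log(1-mu).
mu = 0.81, 1-mu = 0.19.
mu*log(mu) = 0.81*log(0.81) = -0.170684.
(1-mu)*log(1-mu) = 0.19*log(0.19) = -0.315539.
A* = -0.170684 + -0.315539 = -0.4862

-0.4862


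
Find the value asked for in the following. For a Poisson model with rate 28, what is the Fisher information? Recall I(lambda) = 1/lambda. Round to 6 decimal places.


Fisher information for Poisson: I(lambda) = 1/lambda.
lambda = 28.
I(lambda) = 1/28 = 0.035714

0.035714


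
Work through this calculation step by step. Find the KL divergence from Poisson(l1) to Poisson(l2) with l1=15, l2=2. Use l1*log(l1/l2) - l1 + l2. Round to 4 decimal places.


KL divergence for Poisson:
KL = l1*log(l1/l2) - l1 + l2.
l1 = 15, l2 = 2.
log(15/2) = 2.014903.
l1*log(l1/l2) = 15 * 2.014903 = 30.223545.
KL = 30.223545 - 15 + 2 = 17.2235

17.2235


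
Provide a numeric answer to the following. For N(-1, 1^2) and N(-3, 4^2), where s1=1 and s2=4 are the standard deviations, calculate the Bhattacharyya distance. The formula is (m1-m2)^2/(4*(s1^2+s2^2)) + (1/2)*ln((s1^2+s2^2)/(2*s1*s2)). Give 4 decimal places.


Bhattacharyya distance between two Gaussians:
DB = (m1-m2)^2/(4*(s1^2+s2^2)) + (1/2)*ln((s1^2+s2^2)/(2*s1*s2)).
(m1-m2)^2 = (2)^2 = 4.
s1^2+s2^2 = 1 + 16 = 17.
term1 = 4/68 = 0.058824.
term2 = 0.5*ln(17/8.0) = 0.376886.
DB = 0.058824 + 0.376886 = 0.4357

0.4357


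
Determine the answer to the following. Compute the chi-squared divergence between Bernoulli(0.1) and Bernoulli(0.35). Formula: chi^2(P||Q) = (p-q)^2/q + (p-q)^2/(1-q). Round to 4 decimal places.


Chi-squared divergence between Bernoulli distributions:
chi^2 = (p-q)^2/q + (p-q)^2/(1-q).
p = 0.1, q = 0.35, p-q = -0.25.
(p-q)^2 = 0.0625.
term1 = 0.0625/0.35 = 0.178571.
term2 = 0.0625/0.65 = 0.096154.
chi^2 = 0.178571 + 0.096154 = 0.2747

0.2747


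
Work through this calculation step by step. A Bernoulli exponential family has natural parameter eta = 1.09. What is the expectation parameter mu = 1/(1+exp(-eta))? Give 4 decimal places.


Dual coordinate (expectation parameter) for Bernoulli:
mu = 1/(1+exp(-eta)).
eta = 1.09.
exp(-eta) = exp(-1.09) = 0.336216.
mu = 1/(1+0.336216) = 0.7484

0.7484


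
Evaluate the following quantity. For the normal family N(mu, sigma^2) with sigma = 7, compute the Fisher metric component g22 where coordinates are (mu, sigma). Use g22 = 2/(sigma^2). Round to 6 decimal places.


For the 2-parameter normal family, the Fisher metric has:
  g11 = 1/sigma^2, g22 = 2/sigma^2.
sigma = 7, sigma^2 = 49.
g22 = 0.040816

0.040816


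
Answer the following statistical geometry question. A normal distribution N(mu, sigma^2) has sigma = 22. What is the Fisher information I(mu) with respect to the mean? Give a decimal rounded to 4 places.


The Fisher information for the mean of a normal distribution is I(mu) = 1/sigma^2.
sigma = 22, so sigma^2 = 484.
I(mu) = 1/484 = 0.0021

0.0021


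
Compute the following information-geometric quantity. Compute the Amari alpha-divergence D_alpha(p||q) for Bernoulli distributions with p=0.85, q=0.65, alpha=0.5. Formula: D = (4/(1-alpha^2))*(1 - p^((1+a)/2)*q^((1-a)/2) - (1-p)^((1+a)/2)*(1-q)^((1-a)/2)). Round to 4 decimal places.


Amari alpha-divergence:
D = (4/(1-alpha^2))*(1 - p^((1+a)/2)*q^((1-a)/2) - (1-p)^((1+a)/2)*(1-q)^((1-a)/2)).
alpha = 0.5, p = 0.85, q = 0.65.
e1 = (1+alpha)/2 = 0.75, e2 = (1-alpha)/2 = 0.25.
t1 = p^e1 * q^e2 = 0.85^0.75 * 0.65^0.25 = 0.794863.
t2 = (1-p)^e1 * (1-q)^e2 = 0.15^0.75 * 0.35^0.25 = 0.18539.
4/(1-alpha^2) = 5.333333.
D = 5.333333*(1 - 0.794863 - 0.18539) = 0.1053

0.1053


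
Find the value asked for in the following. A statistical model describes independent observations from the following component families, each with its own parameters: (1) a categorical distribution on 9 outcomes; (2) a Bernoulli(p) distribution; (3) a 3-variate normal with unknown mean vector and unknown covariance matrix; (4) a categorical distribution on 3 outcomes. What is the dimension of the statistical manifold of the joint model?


The dimension of a statistical manifold equals the number of free
(independent) real parameters of the model. For a product of independent
blocks the parameter counts add.
- categorical on 9 outcomes (probabilities sum to 1): 9-1 = 8.
- Bernoulli (p): 1.
- 3-variate normal: 3 (mean) + 3*4/2 = 6 (symmetric covariance) = 9.
- categorical on 3 outcomes (probabilities sum to 1): 3-1 = 2.
Total = 8 + 1 + 9 + 2 = 20.
Dimension = 20

20


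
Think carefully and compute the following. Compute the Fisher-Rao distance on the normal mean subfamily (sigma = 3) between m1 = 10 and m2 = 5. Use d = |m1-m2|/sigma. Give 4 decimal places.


On the fixed-variance normal subfamily, geodesic distance = |m1-m2|/sigma.
|10 - 5| = 5.
sigma = 3.
d = 5/3 = 1.6667

1.6667


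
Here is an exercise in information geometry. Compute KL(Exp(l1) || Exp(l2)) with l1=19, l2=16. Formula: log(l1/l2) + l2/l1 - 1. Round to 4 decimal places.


KL divergence for exponential family:
KL = log(l1/l2) + l2/l1 - 1.
log(19/16) = 0.17185.
16/19 = 0.842105.
KL = 0.17185 + 0.842105 - 1 = 0.0140

0.0140


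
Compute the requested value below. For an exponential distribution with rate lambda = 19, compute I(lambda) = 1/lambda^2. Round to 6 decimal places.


Fisher information for exponential: I(lambda) = 1/lambda^2.
lambda = 19, lambda^2 = 361.
I = 1/361 = 0.002770

0.002770


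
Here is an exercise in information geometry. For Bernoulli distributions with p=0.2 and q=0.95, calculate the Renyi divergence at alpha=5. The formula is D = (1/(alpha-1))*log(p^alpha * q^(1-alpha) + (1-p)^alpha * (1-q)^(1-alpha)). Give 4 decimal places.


Renyi divergence of order alpha between Bernoulli distributions:
D = (1/(alpha-1))*log(p^alpha * q^(1-alpha) + (1-p)^alpha * (1-q)^(1-alpha)).
alpha = 5, p = 0.2, q = 0.95.
p^alpha * q^(1-alpha) = 0.2^5 * 0.95^-4 = 0.000393.
(1-p)^alpha * (1-q)^(1-alpha) = 0.8^5 * 0.05^-4 = 52428.8.
sum = 0.000393 + 52428.8 = 52428.800393.
D = (1/4)*log(52428.800393) = 2.7168

2.7168


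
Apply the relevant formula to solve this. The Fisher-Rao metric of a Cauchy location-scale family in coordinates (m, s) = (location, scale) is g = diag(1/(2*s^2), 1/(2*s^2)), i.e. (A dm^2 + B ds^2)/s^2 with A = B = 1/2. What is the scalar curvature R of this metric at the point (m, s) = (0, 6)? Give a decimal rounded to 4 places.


The metric has the form g = (A dm^2 + B ds^2)/s^2 with A = 1/2, B = 1/2.
Substitute u = sqrt(A/B)*m: g = B*(du^2 + ds^2)/s^2, i.e. B times the
Poincare upper half-plane metric, which has constant Gaussian curvature -1.
Scaling a 2D metric by a constant c divides the Gaussian curvature by c,
so K = -1/B = -1/(1/2) = -2.0000 everywhere (the point (m, s) = (0, 6) is irrelevant:
the curvature is constant).
Scalar curvature in dimension 2: R = 2K = -2/(1/2) = -4.0000.

-4.0000


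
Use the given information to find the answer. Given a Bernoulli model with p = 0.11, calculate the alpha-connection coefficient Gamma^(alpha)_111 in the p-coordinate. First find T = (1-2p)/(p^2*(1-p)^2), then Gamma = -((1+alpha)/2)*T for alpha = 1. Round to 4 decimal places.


Skewness (Amari-Chentsov) tensor: T = (1-2p)/(p^2*(1-p)^2).
p = 0.11, 1-2p = 0.78, p^2 = 0.0121, (1-p)^2 = 0.7921.
T = 0.78/(0.0121 * 0.7921) = 81.382161.
In the p-coordinate, Gamma^(alpha) = Gamma^(0) - (alpha/2)*T with Gamma^(0) = (1/2)*g'(p) = -T/2,
so Gamma^(alpha) = -((1+alpha)/2)*T.
alpha = 1, -(1+alpha)/2 = -1.0.
Gamma = -1.0 * 81.382161 = -81.3822

-81.3822


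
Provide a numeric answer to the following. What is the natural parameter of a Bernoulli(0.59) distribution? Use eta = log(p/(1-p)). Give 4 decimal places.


Natural parameter for Bernoulli: eta = log(p/(1-p)).
p = 0.59, 1-p = 0.41.
p/(1-p) = 1.439024.
eta = log(1.439024) = 0.3640

0.3640


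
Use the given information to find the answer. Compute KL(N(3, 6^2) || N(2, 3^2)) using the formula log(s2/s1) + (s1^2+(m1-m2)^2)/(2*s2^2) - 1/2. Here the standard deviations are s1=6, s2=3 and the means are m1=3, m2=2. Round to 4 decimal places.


KL divergence between normal distributions:
KL = log(s2/s1) + (s1^2 + (m1-m2)^2)/(2*s2^2) - 1/2.
log(3/6) = -0.693147.
(6^2 + (3-2)^2)/(2*3^2) = (36 + 1)/18 = 2.055556.
KL = -0.693147 + 2.055556 - 0.5 = 0.8624

0.8624


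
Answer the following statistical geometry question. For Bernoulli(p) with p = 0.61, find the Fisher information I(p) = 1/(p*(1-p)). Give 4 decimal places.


For Bernoulli(p), Fisher information is I(p) = 1/(p*(1-p)).
p = 0.61, 1-p = 0.39.
p*(1-p) = 0.2379.
I(p) = 1/0.2379 = 4.2034

4.2034


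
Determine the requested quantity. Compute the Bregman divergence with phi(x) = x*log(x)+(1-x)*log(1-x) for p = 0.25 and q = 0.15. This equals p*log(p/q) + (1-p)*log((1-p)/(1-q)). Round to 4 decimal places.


Bregman divergence with negative entropy generator:
D = p*log(p/q) + (1-p)*log((1-p)/(1-q)).
p = 0.25, q = 0.15.
p*log(p/q) = 0.25*log(0.25/0.15) = 0.127706.
(1-p)*log((1-p)/(1-q)) = 0.75*log(0.75/0.85) = -0.093872.
D = 0.127706 + -0.093872 = 0.0338

0.0338


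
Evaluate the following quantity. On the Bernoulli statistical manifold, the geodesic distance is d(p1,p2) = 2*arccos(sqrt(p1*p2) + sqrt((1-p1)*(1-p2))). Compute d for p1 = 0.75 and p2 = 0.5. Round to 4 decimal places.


Geodesic distance on Bernoulli manifold:
d(p1,p2) = 2*arccos(sqrt(p1*p2) + sqrt((1-p1)*(1-p2))).
sqrt(p1*p2) = sqrt(0.75*0.5) = 0.612372.
sqrt((1-p1)*(1-p2)) = sqrt(0.25*0.5) = 0.353553.
arg = 0.612372 + 0.353553 = 0.965926.
d = 2*arccos(0.965926) = 0.5236

0.5236


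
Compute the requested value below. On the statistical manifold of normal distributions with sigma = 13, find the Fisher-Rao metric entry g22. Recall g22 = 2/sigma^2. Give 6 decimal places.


For the 2-parameter normal family, the Fisher metric has:
  g11 = 1/sigma^2, g22 = 2/sigma^2.
sigma = 13, sigma^2 = 169.
g22 = 0.011834

0.011834


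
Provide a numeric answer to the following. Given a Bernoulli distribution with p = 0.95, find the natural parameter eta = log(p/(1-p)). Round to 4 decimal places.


Natural parameter for Bernoulli: eta = log(p/(1-p)).
p = 0.95, 1-p = 0.05.
p/(1-p) = 19.0.
eta = log(19.0) = 2.9444

2.9444


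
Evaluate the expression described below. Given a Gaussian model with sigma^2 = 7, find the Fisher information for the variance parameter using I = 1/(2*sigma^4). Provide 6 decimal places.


Fisher information for variance: I(sigma^2) = 1/(2*sigma^4).
sigma^2 = 7, so sigma^4 = 49.
I = 1/(2*49) = 1/98 = 0.010204

0.010204


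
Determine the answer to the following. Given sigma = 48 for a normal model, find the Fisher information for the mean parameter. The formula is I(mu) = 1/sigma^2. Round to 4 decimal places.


The Fisher information for the mean of a normal distribution is I(mu) = 1/sigma^2.
sigma = 48, so sigma^2 = 2304.
I(mu) = 1/2304 = 0.0004

0.0004


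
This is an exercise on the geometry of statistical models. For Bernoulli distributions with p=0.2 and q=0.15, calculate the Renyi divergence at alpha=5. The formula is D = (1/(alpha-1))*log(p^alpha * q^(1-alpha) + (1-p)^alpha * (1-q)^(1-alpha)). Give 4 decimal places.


Renyi divergence of order alpha between Bernoulli distributions:
D = (1/(alpha-1))*log(p^alpha * q^(1-alpha) + (1-p)^alpha * (1-q)^(1-alpha)).
alpha = 5, p = 0.2, q = 0.15.
p^alpha * q^(1-alpha) = 0.2^5 * 0.15^-4 = 0.632099.
(1-p)^alpha * (1-q)^(1-alpha) = 0.8^5 * 0.85^-4 = 0.627732.
sum = 0.632099 + 0.627732 = 1.259831.
D = (1/4)*log(1.259831) = 0.0577

0.0577


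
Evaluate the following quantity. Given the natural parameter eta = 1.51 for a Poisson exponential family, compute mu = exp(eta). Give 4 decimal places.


Expectation parameter for Poisson exponential family:
mu = exp(eta).
eta = 1.51.
mu = exp(1.51) = 4.5267

4.5267


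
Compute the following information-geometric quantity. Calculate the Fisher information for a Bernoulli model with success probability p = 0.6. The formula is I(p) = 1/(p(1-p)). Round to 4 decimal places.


For Bernoulli(p), Fisher information is I(p) = 1/(p*(1-p)).
p = 0.6, 1-p = 0.4.
p*(1-p) = 0.24.
I(p) = 1/0.24 = 4.1667

4.1667


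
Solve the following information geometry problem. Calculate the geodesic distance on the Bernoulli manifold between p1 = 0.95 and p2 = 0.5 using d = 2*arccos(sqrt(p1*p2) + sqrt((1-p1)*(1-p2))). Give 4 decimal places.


Geodesic distance on Bernoulli manifold:
d(p1,p2) = 2*arccos(sqrt(p1*p2) + sqrt((1-p1)*(1-p2))).
sqrt(p1*p2) = sqrt(0.95*0.5) = 0.689202.
sqrt((1-p1)*(1-p2)) = sqrt(0.05*0.5) = 0.158114.
arg = 0.689202 + 0.158114 = 0.847316.
d = 2*arccos(0.847316) = 1.1198

1.1198


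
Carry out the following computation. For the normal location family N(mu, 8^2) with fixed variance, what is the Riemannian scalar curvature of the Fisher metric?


This family has a single free parameter, so its statistical manifold
is 1-dimensional. The Riemann curvature tensor of any 1-dimensional
Riemannian manifold vanishes identically, so R = 0.

0


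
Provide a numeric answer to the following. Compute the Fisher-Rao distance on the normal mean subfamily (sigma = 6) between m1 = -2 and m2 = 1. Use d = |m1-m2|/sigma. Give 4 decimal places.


On the fixed-variance normal subfamily, geodesic distance = |m1-m2|/sigma.
|-2 - 1| = 3.
sigma = 6.
d = 3/6 = 0.5000

0.5000


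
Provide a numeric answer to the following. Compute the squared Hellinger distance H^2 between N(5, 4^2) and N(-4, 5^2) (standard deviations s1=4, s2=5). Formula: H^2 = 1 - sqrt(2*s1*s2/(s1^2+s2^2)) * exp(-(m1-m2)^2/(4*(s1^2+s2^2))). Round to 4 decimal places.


Squared Hellinger distance for Gaussians:
H^2 = 1 - sqrt(2*s1*s2/(s1^2+s2^2)) * exp(-(m1-m2)^2/(4*(s1^2+s2^2))).
s1^2 = 16, s2^2 = 25, s1^2+s2^2 = 41.
sqrt(2*4*5/(41)) = 0.98773.
(m1-m2)^2 = (9)^2 = 81.
exp(-81/(4*41)) = exp(-0.493902) = 0.61024.
H^2 = 1 - 0.98773*0.61024 = 0.3972

0.3972


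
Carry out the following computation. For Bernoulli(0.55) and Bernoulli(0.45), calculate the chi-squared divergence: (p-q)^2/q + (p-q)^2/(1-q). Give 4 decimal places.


Chi-squared divergence between Bernoulli distributions:
chi^2 = (p-q)^2/q + (p-q)^2/(1-q).
p = 0.55, q = 0.45, p-q = 0.1.
(p-q)^2 = 0.01.
term1 = 0.01/0.45 = 0.022222.
term2 = 0.01/0.55 = 0.018182.
chi^2 = 0.022222 + 0.018182 = 0.0404

0.0404


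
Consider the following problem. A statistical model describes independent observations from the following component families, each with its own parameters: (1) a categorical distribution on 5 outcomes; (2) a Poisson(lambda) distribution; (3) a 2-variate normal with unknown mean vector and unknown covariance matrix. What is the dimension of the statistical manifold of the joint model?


The dimension of a statistical manifold equals the number of free
(independent) real parameters of the model. For a product of independent
blocks the parameter counts add.
- categorical on 5 outcomes (probabilities sum to 1): 5-1 = 4.
- Poisson (lambda): 1.
- 2-variate normal: 2 (mean) + 2*3/2 = 3 (symmetric covariance) = 5.
Total = 4 + 1 + 5 = 10.
Dimension = 10

10


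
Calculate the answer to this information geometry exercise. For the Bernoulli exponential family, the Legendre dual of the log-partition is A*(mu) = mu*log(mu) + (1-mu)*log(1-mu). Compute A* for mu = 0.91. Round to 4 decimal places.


Legendre transform for Bernoulli:
A*(mu) = mu*log(mu) + (1-mu)*log(1-mu).
mu = 0.91, 1-mu = 0.09.
mu*log(mu) = 0.91*log(0.91) = -0.085823.
(1-mu)*log(1-mu) = 0.09*log(0.09) = -0.216715.
A* = -0.085823 + -0.216715 = -0.3025

-0.3025


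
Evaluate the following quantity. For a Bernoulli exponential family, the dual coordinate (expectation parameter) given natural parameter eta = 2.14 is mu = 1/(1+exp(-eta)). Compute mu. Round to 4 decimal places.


Dual coordinate (expectation parameter) for Bernoulli:
mu = 1/(1+exp(-eta)).
eta = 2.14.
exp(-eta) = exp(-2.14) = 0.117655.
mu = 1/(1+0.117655) = 0.8947

0.8947


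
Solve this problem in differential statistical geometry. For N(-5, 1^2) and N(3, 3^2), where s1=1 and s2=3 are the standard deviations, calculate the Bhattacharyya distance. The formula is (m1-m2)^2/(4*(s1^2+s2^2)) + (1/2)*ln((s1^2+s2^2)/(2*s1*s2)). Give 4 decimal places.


Bhattacharyya distance between two Gaussians:
DB = (m1-m2)^2/(4*(s1^2+s2^2)) + (1/2)*ln((s1^2+s2^2)/(2*s1*s2)).
(m1-m2)^2 = (-8)^2 = 64.
s1^2+s2^2 = 1 + 9 = 10.
term1 = 64/40 = 1.6.
term2 = 0.5*ln(10/6.0) = 0.255413.
DB = 1.6 + 0.255413 = 1.8554

1.8554


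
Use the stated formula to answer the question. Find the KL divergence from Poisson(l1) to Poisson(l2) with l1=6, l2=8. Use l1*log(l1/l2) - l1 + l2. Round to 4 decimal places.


KL divergence for Poisson:
KL = l1*log(l1/l2) - l1 + l2.
l1 = 6, l2 = 8.
log(6/8) = -0.287682.
l1*log(l1/l2) = 6 * -0.287682 = -1.726092.
KL = -1.726092 - 6 + 8 = 0.2739

0.2739


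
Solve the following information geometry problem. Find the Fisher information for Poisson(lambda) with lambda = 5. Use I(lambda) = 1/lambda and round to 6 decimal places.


Fisher information for Poisson: I(lambda) = 1/lambda.
lambda = 5.
I(lambda) = 1/5 = 0.200000

0.200000


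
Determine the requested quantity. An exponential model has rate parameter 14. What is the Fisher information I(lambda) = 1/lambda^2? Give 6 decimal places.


Fisher information for exponential: I(lambda) = 1/lambda^2.
lambda = 14, lambda^2 = 196.
I = 1/196 = 0.005102

0.005102


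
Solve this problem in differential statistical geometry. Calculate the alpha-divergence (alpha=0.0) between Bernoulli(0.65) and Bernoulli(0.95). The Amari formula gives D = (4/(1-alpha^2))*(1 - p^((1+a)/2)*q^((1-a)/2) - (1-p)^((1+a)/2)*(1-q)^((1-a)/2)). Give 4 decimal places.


Amari alpha-divergence:
D = (4/(1-alpha^2))*(1 - p^((1+a)/2)*q^((1-a)/2) - (1-p)^((1+a)/2)*(1-q)^((1-a)/2)).
alpha = 0.0, p = 0.65, q = 0.95.
e1 = (1+alpha)/2 = 0.5, e2 = (1-alpha)/2 = 0.5.
t1 = p^e1 * q^e2 = 0.65^0.5 * 0.95^0.5 = 0.785812.
t2 = (1-p)^e1 * (1-q)^e2 = 0.35^0.5 * 0.05^0.5 = 0.132288.
4/(1-alpha^2) = 4.0.
D = 4.0*(1 - 0.785812 - 0.132288) = 0.3276

0.3276


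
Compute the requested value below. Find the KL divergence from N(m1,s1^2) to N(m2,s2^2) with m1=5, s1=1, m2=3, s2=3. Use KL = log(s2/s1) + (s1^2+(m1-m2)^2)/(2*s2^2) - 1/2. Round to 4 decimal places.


KL divergence between normal distributions:
KL = log(s2/s1) + (s1^2 + (m1-m2)^2)/(2*s2^2) - 1/2.
log(3/1) = 1.098612.
(1^2 + (5-3)^2)/(2*3^2) = (1 + 4)/18 = 0.277778.
KL = 1.098612 + 0.277778 - 0.5 = 0.8764

0.8764


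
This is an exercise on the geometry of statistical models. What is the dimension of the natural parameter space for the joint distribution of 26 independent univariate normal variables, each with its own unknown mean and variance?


Exponential family dimension calculation:
Each univariate normal has two natural parameters (mu/sigma^2 and -1/(2 sigma^2)).
With 26 independent components, dim = 2 * 26 = 52.

52


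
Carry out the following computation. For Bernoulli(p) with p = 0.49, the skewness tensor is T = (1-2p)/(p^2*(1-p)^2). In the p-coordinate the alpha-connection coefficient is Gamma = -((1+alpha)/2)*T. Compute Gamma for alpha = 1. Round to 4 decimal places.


Skewness (Amari-Chentsov) tensor: T = (1-2p)/(p^2*(1-p)^2).
p = 0.49, 1-2p = 0.02, p^2 = 0.2401, (1-p)^2 = 0.2601.
T = 0.02/(0.2401 * 0.2601) = 0.320256.
In the p-coordinate, Gamma^(alpha) = Gamma^(0) - (alpha/2)*T with Gamma^(0) = (1/2)*g'(p) = -T/2,
so Gamma^(alpha) = -((1+alpha)/2)*T.
alpha = 1, -(1+alpha)/2 = -1.0.
Gamma = -1.0 * 0.320256 = -0.3203

-0.3203


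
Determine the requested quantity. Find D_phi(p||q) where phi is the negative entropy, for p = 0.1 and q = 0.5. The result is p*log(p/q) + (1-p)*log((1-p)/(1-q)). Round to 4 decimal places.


Bregman divergence with negative entropy generator:
D = p*log(p/q) + (1-p)*log((1-p)/(1-q)).
p = 0.1, q = 0.5.
p*log(p/q) = 0.1*log(0.1/0.5) = -0.160944.
(1-p)*log((1-p)/(1-q)) = 0.9*log(0.9/0.5) = 0.529008.
D = -0.160944 + 0.529008 = 0.3681

0.3681


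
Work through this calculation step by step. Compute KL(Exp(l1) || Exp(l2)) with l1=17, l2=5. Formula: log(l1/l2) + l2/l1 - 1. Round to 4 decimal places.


KL divergence for exponential family:
KL = log(l1/l2) + l2/l1 - 1.
log(17/5) = 1.223775.
5/17 = 0.294118.
KL = 1.223775 + 0.294118 - 1 = 0.5179

0.5179


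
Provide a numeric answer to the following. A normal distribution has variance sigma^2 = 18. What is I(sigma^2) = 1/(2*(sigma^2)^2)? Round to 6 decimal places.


Fisher information for variance: I(sigma^2) = 1/(2*sigma^4).
sigma^2 = 18, so sigma^4 = 324.
I = 1/(2*324) = 1/648 = 0.001543

0.001543


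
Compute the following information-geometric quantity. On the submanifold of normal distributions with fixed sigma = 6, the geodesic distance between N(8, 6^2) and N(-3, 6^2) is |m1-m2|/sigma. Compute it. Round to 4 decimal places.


On the fixed-variance normal subfamily, geodesic distance = |m1-m2|/sigma.
|8 - -3| = 11.
sigma = 6.
d = 11/6 = 1.8333

1.8333


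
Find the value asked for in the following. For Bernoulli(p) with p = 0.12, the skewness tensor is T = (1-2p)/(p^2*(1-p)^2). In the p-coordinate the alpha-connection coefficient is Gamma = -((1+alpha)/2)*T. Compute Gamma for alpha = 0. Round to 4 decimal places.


Skewness (Amari-Chentsov) tensor: T = (1-2p)/(p^2*(1-p)^2).
p = 0.12, 1-2p = 0.76, p^2 = 0.0144, (1-p)^2 = 0.7744.
T = 0.76/(0.0144 * 0.7744) = 68.153122.
In the p-coordinate, Gamma^(alpha) = Gamma^(0) - (alpha/2)*T with Gamma^(0) = (1/2)*g'(p) = -T/2,
so Gamma^(alpha) = -((1+alpha)/2)*T.
alpha = 0, -(1+alpha)/2 = -0.5.
Gamma = -0.5 * 68.153122 = -34.0766

-34.0766


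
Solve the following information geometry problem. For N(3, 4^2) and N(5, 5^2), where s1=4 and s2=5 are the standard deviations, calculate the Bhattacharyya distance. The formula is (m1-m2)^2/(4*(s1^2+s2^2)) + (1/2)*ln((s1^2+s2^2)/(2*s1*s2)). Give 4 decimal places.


Bhattacharyya distance between two Gaussians:
DB = (m1-m2)^2/(4*(s1^2+s2^2)) + (1/2)*ln((s1^2+s2^2)/(2*s1*s2)).
(m1-m2)^2 = (-2)^2 = 4.
s1^2+s2^2 = 16 + 25 = 41.
term1 = 4/164 = 0.02439.
term2 = 0.5*ln(41/40.0) = 0.012346.
DB = 0.02439 + 0.012346 = 0.0367

0.0367


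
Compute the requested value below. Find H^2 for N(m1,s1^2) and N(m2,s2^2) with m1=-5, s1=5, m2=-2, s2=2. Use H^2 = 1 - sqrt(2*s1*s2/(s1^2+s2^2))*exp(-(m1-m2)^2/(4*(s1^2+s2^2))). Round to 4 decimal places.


Squared Hellinger distance for Gaussians:
H^2 = 1 - sqrt(2*s1*s2/(s1^2+s2^2)) * exp(-(m1-m2)^2/(4*(s1^2+s2^2))).
s1^2 = 25, s2^2 = 4, s1^2+s2^2 = 29.
sqrt(2*5*2/(29)) = 0.830455.
(m1-m2)^2 = (-3)^2 = 9.
exp(-9/(4*29)) = exp(-0.077586) = 0.925347.
H^2 = 1 - 0.830455*0.925347 = 0.2315

0.2315


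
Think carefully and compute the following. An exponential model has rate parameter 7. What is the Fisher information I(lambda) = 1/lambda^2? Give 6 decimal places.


Fisher information for exponential: I(lambda) = 1/lambda^2.
lambda = 7, lambda^2 = 49.
I = 1/49 = 0.020408

0.020408


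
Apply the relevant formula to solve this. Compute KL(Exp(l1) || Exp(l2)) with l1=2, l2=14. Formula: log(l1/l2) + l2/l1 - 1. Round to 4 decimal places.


KL divergence for exponential family:
KL = log(l1/l2) + l2/l1 - 1.
log(2/14) = -1.94591.
14/2 = 7.0.
KL = -1.94591 + 7.0 - 1 = 4.0541

4.0541


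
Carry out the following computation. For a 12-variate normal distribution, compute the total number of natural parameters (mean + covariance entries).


Exponential family dimension calculation:
For 12-dim MVN: mean has 12 params, covariance has 12*13/2 = 78 unique entries.
Total dim = 12 + 78 = 90.

90


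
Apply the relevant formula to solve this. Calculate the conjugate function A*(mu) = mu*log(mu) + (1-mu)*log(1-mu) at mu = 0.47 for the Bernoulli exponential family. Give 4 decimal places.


Legendre transform for Bernoulli:
A*(mu) = mu*log(mu) + (1-mu)*log(1-mu).
mu = 0.47, 1-mu = 0.53.
mu*log(mu) = 0.47*log(0.47) = -0.354861.
(1-mu)*log(1-mu) = 0.53*log(0.53) = -0.336485.
A* = -0.354861 + -0.336485 = -0.6913

-0.6913


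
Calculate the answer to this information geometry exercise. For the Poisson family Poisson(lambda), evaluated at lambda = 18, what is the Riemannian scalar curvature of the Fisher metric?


This family has a single free parameter, so its statistical manifold
is 1-dimensional. The Riemann curvature tensor of any 1-dimensional
Riemannian manifold vanishes identically, so R = 0.

0


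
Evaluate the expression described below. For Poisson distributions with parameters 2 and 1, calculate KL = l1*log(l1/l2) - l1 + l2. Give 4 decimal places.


KL divergence for Poisson:
KL = l1*log(l1/l2) - l1 + l2.
l1 = 2, l2 = 1.
log(2/1) = 0.693147.
l1*log(l1/l2) = 2 * 0.693147 = 1.386294.
KL = 1.386294 - 2 + 1 = 0.3863

0.3863


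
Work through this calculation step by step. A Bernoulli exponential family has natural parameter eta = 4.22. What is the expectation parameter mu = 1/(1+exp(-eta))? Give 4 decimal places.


Dual coordinate (expectation parameter) for Bernoulli:
mu = 1/(1+exp(-eta)).
eta = 4.22.
exp(-eta) = exp(-4.22) = 0.014699.
mu = 1/(1+0.014699) = 0.9855

0.9855


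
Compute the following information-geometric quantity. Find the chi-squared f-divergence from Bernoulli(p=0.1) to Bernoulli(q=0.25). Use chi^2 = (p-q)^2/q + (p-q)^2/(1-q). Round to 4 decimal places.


Chi-squared divergence between Bernoulli distributions:
chi^2 = (p-q)^2/q + (p-q)^2/(1-q).
p = 0.1, q = 0.25, p-q = -0.15.
(p-q)^2 = 0.0225.
term1 = 0.0225/0.25 = 0.09.
term2 = 0.0225/0.75 = 0.03.
chi^2 = 0.09 + 0.03 = 0.1200

0.1200


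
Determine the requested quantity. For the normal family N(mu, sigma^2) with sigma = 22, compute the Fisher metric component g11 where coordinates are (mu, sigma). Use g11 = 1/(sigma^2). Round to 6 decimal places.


For the 2-parameter normal family, the Fisher metric has:
  g11 = 1/sigma^2, g22 = 2/sigma^2.
sigma = 22, sigma^2 = 484.
g11 = 0.002066

0.002066


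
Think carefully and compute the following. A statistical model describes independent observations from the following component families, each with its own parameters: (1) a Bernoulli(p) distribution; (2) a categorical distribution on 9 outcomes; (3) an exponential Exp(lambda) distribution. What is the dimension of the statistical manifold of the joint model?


The dimension of a statistical manifold equals the number of free
(independent) real parameters of the model. For a product of independent
blocks the parameter counts add.
- Bernoulli (p): 1.
- categorical on 9 outcomes (probabilities sum to 1): 9-1 = 8.
- exponential (lambda): 1.
Total = 1 + 8 + 1 = 10.
Dimension = 10

10


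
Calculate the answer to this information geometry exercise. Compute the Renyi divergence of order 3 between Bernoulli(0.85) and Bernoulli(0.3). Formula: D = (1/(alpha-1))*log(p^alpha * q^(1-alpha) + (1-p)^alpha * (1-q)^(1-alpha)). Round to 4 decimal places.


Renyi divergence of order alpha between Bernoulli distributions:
D = (1/(alpha-1))*log(p^alpha * q^(1-alpha) + (1-p)^alpha * (1-q)^(1-alpha)).
alpha = 3, p = 0.85, q = 0.3.
p^alpha * q^(1-alpha) = 0.85^3 * 0.3^-2 = 6.823611.
(1-p)^alpha * (1-q)^(1-alpha) = 0.15^3 * 0.7^-2 = 0.006888.
sum = 6.823611 + 0.006888 = 6.830499.
D = (1/2)*log(6.830499) = 0.9607

0.9607


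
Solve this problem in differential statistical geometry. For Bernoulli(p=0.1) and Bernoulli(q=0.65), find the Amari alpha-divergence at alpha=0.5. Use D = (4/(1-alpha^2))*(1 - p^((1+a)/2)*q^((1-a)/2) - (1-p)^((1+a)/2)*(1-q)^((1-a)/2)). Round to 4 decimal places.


Amari alpha-divergence:
D = (4/(1-alpha^2))*(1 - p^((1+a)/2)*q^((1-a)/2) - (1-p)^((1+a)/2)*(1-q)^((1-a)/2)).
alpha = 0.5, p = 0.1, q = 0.65.
e1 = (1+alpha)/2 = 0.75, e2 = (1-alpha)/2 = 0.25.
t1 = p^e1 * q^e2 = 0.1^0.75 * 0.65^0.25 = 0.159672.
t2 = (1-p)^e1 * (1-q)^e2 = 0.9^0.75 * 0.35^0.25 = 0.710721.
4/(1-alpha^2) = 5.333333.
D = 5.333333*(1 - 0.159672 - 0.710721) = 0.6912

0.6912


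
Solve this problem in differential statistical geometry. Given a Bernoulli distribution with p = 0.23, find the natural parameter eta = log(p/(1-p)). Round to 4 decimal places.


Natural parameter for Bernoulli: eta = log(p/(1-p)).
p = 0.23, 1-p = 0.77.
p/(1-p) = 0.298701.
eta = log(0.298701) = -1.2083

-1.2083
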